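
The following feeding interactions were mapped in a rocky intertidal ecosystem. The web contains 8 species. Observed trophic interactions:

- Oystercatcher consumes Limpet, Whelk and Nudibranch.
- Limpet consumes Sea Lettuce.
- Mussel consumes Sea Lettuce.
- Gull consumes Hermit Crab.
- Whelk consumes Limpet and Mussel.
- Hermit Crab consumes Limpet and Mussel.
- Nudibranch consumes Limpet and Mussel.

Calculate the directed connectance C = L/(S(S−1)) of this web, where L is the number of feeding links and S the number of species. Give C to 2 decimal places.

The web has S = 8 species and L = 12 feeding links.
C = L / (S(S−1)) = 12 / 56 = 0.2143 ≈ 0.21.

C = 0.21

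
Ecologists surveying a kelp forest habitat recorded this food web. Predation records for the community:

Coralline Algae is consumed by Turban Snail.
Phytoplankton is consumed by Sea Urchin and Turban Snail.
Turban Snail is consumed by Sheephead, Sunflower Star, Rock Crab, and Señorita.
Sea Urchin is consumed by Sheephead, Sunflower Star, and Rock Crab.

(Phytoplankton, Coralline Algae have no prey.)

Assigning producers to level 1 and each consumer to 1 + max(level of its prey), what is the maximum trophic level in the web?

Producers (level 1): Phytoplankton, Coralline Algae.
Phytoplankton → Turban Snail → Señorita gives Señorita level 3.
No species has a prey at level 3, so no species reaches level 4.

3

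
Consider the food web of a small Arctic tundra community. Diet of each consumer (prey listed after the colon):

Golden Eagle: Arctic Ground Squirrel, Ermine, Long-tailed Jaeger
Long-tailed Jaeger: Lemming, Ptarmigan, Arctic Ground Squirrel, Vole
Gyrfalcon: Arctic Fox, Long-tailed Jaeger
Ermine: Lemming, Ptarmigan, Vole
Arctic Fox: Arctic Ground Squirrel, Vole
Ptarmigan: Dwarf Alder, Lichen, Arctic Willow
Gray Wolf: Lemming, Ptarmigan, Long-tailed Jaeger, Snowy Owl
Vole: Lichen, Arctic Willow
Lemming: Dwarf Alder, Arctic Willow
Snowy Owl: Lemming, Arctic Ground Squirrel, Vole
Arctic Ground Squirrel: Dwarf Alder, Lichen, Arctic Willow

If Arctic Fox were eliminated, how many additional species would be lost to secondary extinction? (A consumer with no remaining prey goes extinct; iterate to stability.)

Remove Arctic Fox.
Every predator of it retains at least one other prey: Gyrfalcon still has Long-tailed Jaeger.
No consumer loses all prey, so no secondary extinctions occur.

0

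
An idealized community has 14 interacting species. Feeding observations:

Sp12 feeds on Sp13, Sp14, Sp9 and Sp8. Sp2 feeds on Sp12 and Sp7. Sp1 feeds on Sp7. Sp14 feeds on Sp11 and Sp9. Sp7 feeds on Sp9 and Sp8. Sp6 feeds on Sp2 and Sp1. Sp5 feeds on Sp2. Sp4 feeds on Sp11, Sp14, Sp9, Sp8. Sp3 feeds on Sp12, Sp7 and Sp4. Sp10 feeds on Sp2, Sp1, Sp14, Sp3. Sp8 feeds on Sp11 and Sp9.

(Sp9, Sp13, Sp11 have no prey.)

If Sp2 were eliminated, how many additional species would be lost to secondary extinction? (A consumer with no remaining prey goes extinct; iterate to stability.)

1

Remove Sp2.
Round 1: Sp5 (all prey gone) → extinct.
No further losses. Total secondary extinctions: 1.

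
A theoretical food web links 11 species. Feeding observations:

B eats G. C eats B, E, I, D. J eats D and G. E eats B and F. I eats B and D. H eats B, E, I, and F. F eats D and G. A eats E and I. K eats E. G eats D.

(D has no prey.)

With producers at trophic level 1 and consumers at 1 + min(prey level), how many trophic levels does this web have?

4

Producers (level 1): D.
Following each consumer down to its lowest-level prey: D → F → E → K (levels 1 through 4).
All prey of K (E 3) are at level 3 or above, so K is at level 1 + 3 = 4.
Every consumer has at least one prey at level 3 or below, so none exceeds level 4.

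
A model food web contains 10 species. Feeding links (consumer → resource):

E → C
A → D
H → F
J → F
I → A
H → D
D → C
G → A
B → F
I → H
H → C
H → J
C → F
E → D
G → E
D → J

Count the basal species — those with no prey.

1

Basal species (no prey listed): F.
Count: 1.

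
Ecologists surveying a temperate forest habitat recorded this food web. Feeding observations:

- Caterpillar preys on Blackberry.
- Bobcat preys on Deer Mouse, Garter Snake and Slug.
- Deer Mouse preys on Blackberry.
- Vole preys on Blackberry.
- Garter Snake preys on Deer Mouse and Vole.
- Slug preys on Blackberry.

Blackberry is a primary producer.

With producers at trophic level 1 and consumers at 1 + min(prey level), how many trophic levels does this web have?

3

Producers (level 1): Blackberry.
Following each consumer down to its lowest-level prey: Blackberry → Vole → Garter Snake (levels 1 through 3).
All prey of Garter Snake (Vole 2, Deer Mouse 2) are at level 2 or above, so Garter Snake is at level 1 + 2 = 3.
Every consumer has at least one prey at level 2 or below, so none exceeds level 3.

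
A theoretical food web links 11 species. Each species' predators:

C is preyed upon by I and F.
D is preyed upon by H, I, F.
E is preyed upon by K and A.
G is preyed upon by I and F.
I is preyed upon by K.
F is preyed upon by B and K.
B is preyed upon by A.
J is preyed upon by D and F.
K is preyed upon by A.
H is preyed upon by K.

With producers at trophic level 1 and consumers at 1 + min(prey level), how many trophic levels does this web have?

3

Producers (level 1): C, G, J, E.
Following each consumer down to its lowest-level prey: J → D → H (levels 1 through 3).
All prey of H (D 2) are at level 2 or above, so H is at level 1 + 2 = 3.
Every consumer has at least one prey at level 2 or below, so none exceeds level 3.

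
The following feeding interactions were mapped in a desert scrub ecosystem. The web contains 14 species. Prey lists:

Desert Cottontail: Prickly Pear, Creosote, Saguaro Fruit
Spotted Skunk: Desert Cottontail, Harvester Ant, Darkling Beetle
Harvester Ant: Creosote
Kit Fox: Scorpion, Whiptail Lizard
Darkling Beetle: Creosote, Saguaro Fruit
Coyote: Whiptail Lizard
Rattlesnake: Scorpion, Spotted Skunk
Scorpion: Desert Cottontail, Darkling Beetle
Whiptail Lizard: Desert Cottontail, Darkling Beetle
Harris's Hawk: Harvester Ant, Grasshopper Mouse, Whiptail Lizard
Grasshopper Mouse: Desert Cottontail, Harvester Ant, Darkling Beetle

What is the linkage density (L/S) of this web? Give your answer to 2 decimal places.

There are L = 24 links among S = 14 species.
L/S = 24/14 = 1.7143 ≈ 1.71.

L/S = 1.71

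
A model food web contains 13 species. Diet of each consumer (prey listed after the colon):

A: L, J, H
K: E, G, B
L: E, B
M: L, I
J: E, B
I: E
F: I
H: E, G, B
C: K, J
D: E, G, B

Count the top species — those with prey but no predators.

5

Top species (has prey, but nothing eats it): D, A, F, C, M.
Count: 5.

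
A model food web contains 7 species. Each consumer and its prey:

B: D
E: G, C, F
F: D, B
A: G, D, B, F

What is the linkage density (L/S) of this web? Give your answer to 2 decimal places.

L/S = 1.43

There are L = 10 links among S = 7 species.
L/S = 10/7 = 1.4286 ≈ 1.43.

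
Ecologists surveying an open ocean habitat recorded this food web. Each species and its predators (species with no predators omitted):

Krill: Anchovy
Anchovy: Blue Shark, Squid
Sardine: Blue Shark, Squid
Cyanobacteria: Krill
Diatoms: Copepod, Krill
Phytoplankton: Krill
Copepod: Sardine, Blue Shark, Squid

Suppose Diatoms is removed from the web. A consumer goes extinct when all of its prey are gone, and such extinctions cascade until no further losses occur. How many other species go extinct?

2

Remove Diatoms.
Round 1: Copepod (all prey gone) → extinct.
Round 2: Sardine (all prey gone) → extinct.
No further losses. Total secondary extinctions: 2.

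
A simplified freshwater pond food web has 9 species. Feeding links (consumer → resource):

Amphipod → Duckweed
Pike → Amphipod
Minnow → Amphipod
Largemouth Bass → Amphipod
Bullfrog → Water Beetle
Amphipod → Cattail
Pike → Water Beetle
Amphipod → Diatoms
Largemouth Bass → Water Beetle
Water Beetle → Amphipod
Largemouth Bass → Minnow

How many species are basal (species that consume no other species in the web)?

3

Basal species (no prey listed): Diatoms, Cattail, Duckweed.
Count: 3.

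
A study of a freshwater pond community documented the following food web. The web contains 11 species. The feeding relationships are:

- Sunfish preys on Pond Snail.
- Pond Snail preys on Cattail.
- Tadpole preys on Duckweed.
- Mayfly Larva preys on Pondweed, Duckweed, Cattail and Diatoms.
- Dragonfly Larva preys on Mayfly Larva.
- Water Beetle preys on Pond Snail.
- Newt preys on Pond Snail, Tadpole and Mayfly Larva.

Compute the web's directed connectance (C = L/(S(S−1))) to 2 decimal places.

C = 0.11

The web has S = 11 species and L = 12 feeding links.
C = L / (S(S−1)) = 12 / 110 = 0.1091 ≈ 0.11.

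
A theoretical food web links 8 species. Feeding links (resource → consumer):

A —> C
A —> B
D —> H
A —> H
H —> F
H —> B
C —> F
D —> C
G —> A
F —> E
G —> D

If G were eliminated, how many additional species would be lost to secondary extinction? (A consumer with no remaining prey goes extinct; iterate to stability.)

7

Remove G.
Round 1: A (all prey gone), D (all prey gone) → extinct.
Round 2: H (all prey gone), C (all prey gone) → extinct.
Round 3: F (all prey gone), B (all prey gone) → extinct.
Round 4: E (all prey gone) → extinct.
No further losses. Total secondary extinctions: 7.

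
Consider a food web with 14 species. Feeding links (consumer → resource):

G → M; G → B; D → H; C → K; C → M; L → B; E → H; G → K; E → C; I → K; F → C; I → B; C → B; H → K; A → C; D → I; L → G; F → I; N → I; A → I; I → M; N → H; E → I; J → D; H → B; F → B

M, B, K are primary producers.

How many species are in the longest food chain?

4 species

One longest chain: B → H → D → J.
It has 4 species and 3 links.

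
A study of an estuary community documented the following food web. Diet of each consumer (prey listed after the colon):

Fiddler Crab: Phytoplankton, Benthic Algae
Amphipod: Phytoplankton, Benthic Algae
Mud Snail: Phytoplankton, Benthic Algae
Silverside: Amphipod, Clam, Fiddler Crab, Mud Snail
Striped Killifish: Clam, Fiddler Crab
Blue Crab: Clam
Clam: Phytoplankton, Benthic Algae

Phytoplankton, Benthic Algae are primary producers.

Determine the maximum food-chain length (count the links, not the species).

2 links

One longest chain: Phytoplankton → Amphipod → Silverside.
It has 3 species and 2 links.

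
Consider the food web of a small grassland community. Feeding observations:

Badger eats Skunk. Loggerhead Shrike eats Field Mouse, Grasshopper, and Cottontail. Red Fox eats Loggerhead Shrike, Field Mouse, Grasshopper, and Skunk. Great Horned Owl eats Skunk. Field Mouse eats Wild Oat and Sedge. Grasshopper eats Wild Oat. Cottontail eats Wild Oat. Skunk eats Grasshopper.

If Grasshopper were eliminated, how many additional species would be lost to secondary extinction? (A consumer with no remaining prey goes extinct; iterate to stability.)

3

Remove Grasshopper.
Round 1: Skunk (all prey gone) → extinct.
Round 2: Badger (all prey gone), Great Horned Owl (all prey gone) → extinct.
No further losses. Total secondary extinctions: 3.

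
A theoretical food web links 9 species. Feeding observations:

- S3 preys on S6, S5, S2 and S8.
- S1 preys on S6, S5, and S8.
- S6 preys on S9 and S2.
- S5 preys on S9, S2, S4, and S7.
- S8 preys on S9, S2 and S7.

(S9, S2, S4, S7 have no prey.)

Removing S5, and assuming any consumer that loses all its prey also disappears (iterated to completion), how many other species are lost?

0

Remove S5.
Every predator of it retains at least one other prey: S3 still has S2, S8, S6; S1 still has S8, S6.
No consumer loses all prey, so no secondary extinctions occur.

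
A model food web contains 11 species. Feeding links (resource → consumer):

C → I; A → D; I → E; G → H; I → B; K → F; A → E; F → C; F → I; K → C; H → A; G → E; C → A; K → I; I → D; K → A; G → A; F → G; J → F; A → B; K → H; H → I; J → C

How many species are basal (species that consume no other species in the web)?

Basal species (no prey listed): J, K.
Count: 2.

2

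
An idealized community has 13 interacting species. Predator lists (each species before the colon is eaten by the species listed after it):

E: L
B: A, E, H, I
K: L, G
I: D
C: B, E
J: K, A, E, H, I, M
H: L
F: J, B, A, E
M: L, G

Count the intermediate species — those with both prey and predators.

7

Intermediate species (has both prey and predators): J, B, K, E, H, I, M.
Count: 7.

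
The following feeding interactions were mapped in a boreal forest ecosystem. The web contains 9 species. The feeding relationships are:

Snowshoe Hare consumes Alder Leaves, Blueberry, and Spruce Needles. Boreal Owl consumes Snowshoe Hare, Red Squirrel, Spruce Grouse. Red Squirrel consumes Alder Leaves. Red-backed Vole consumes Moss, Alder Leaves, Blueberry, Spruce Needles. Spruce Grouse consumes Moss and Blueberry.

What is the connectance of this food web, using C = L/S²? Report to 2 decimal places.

C = 0.16

The web has S = 9 species and L = 13 feeding links.
C = L / S² = 13 / 81 = 0.1605 ≈ 0.16.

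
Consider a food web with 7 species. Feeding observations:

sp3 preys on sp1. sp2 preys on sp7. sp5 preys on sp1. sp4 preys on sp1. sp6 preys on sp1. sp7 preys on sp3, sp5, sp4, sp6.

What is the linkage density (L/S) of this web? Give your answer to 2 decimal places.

There are L = 9 links among S = 7 species.
L/S = 9/7 = 1.2857 ≈ 1.29.

L/S = 1.29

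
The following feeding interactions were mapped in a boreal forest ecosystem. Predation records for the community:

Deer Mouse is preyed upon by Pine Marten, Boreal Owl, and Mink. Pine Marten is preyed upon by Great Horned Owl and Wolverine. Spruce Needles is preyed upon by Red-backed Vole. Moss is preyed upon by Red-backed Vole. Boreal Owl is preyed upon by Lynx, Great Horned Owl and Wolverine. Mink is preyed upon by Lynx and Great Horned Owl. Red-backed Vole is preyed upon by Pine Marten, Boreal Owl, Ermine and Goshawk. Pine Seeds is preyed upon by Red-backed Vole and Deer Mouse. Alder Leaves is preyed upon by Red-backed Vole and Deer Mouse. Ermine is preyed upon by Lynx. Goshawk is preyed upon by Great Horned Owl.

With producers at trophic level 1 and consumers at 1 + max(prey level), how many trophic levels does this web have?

4

Producers (level 1): Pine Seeds, Alder Leaves, Moss, Spruce Needles.
Pine Seeds → Deer Mouse → Pine Marten → Great Horned Owl gives Great Horned Owl level 4.
No species has a prey at level 4, so no species reaches level 5.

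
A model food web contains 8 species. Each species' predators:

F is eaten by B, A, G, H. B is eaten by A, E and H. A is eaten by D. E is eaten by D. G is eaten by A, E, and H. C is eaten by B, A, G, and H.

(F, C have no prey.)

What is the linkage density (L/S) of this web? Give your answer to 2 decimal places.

There are L = 16 links among S = 8 species.
L/S = 16/8 = 2.0000 ≈ 2.00.

L/S = 2.00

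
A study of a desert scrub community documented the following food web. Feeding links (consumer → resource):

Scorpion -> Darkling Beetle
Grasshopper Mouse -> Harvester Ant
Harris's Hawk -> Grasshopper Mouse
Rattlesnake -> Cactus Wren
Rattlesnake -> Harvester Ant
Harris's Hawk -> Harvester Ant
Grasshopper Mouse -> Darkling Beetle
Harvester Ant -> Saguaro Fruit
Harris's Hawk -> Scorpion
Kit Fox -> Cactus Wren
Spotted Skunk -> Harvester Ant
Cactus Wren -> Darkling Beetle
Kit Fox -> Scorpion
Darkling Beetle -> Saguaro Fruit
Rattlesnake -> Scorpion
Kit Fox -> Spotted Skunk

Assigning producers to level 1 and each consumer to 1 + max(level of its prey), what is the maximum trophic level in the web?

4

Producers (level 1): Saguaro Fruit.
Saguaro Fruit → Darkling Beetle → Scorpion → Kit Fox gives Kit Fox level 4.
No species has a prey at level 4, so no species reaches level 5.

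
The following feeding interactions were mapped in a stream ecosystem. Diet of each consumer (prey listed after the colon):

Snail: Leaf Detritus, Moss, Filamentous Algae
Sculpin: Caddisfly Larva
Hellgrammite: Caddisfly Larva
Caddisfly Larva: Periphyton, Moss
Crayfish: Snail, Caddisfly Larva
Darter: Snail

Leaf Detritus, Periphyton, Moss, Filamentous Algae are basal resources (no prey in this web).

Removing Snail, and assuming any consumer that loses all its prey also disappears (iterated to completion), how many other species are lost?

Remove Snail.
Round 1: Darter (all prey gone) → extinct.
No further losses. Total secondary extinctions: 1.

1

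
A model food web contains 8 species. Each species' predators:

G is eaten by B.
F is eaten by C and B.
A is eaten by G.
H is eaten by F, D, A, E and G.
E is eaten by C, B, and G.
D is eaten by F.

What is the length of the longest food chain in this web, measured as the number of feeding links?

One longest chain: H → D → F → C.
It has 4 species and 3 links.

3 links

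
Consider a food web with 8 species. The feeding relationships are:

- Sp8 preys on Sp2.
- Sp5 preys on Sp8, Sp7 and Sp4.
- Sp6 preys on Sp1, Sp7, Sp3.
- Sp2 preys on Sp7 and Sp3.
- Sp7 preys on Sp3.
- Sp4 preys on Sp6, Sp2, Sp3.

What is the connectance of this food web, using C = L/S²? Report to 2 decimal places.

The web has S = 8 species and L = 13 feeding links.
C = L / S² = 13 / 64 = 0.2031 ≈ 0.20.

C = 0.20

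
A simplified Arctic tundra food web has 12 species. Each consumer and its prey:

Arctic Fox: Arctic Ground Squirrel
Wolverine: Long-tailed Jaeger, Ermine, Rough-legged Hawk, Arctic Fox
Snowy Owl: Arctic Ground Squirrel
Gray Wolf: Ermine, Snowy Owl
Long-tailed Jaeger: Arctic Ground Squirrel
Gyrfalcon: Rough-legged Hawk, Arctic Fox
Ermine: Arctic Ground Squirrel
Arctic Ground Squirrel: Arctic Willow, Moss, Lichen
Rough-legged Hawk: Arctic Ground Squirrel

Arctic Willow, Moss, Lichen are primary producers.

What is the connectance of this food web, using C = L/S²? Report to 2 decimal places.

C = 0.11

The web has S = 12 species and L = 16 feeding links.
C = L / S² = 16 / 144 = 0.1111 ≈ 0.11.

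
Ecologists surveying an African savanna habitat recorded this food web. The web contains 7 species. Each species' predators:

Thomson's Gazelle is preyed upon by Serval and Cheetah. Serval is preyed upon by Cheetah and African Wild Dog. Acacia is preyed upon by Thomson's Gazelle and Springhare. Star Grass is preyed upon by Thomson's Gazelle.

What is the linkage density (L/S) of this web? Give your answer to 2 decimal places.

L/S = 1.00

There are L = 7 links among S = 7 species.
L/S = 7/7 = 1.0000 ≈ 1.00.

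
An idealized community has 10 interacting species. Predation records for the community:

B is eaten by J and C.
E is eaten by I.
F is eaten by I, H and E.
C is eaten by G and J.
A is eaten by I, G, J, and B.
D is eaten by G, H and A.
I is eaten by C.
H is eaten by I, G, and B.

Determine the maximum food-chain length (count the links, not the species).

One longest chain: D → A → B → C → J.
It has 5 species and 4 links.

4 links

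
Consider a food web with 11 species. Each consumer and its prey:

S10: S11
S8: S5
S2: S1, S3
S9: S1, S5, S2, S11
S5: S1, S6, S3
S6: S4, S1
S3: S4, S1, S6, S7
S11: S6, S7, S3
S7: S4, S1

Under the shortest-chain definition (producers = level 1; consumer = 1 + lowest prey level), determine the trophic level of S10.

S4 is a producer → level 1.
S6 eats S4 → level 2.
S11 eats S6 → level 3.
S10 eats S11 → level 4.
No prey of S10 is below level 3, so 4 is the minimum.

Trophic level 4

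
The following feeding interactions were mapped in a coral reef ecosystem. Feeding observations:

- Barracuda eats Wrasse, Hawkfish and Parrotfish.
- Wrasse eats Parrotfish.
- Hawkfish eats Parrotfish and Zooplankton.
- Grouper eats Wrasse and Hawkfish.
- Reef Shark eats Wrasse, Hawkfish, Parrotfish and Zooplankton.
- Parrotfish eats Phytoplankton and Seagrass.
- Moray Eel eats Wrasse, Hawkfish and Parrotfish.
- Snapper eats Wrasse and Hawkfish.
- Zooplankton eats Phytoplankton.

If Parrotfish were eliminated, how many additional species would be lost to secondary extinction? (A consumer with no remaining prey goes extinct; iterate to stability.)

1

Remove Parrotfish.
Round 1: Wrasse (all prey gone) → extinct.
No further losses. Total secondary extinctions: 1.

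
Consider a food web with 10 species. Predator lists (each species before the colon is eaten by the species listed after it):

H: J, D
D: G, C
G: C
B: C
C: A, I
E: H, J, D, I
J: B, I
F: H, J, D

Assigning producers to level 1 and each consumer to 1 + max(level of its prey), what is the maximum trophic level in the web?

6

Producers (level 1): E, F.
E → H → D → G → C → I gives I level 6.
No species has a prey at level 6, so no species reaches level 7.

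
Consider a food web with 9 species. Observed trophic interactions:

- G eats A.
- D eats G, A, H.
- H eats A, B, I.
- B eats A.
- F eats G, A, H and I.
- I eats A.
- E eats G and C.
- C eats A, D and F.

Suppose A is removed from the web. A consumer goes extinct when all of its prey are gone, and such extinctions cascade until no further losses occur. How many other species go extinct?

8

Remove A.
Round 1: I (all prey gone), B (all prey gone), G (all prey gone) → extinct.
Round 2: H (all prey gone) → extinct.
Round 3: D (all prey gone), F (all prey gone) → extinct.
Round 4: C (all prey gone) → extinct.
Round 5: E (all prey gone) → extinct.
No further losses. Total secondary extinctions: 8.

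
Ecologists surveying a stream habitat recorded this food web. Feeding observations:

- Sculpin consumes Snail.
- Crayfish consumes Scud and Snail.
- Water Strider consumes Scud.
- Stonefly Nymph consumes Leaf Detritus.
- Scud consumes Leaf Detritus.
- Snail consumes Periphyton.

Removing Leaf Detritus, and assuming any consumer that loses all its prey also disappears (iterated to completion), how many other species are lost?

Remove Leaf Detritus.
Round 1: Scud (all prey gone), Stonefly Nymph (all prey gone) → extinct.
Round 2: Water Strider (all prey gone) → extinct.
No further losses. Total secondary extinctions: 3.

3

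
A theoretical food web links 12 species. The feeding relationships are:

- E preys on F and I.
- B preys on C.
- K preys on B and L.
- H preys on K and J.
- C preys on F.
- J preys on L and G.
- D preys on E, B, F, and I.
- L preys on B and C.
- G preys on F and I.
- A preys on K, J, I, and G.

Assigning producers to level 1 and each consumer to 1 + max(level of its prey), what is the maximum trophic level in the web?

Producers (level 1): F, I.
F → C → B → L → J → A gives A level 6.
No species has a prey at level 6, so no species reaches level 7.

6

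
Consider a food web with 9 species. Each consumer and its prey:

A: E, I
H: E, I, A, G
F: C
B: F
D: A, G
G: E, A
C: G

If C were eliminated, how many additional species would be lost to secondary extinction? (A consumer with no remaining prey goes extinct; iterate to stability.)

2

Remove C.
Round 1: F (all prey gone) → extinct.
Round 2: B (all prey gone) → extinct.
No further losses. Total secondary extinctions: 2.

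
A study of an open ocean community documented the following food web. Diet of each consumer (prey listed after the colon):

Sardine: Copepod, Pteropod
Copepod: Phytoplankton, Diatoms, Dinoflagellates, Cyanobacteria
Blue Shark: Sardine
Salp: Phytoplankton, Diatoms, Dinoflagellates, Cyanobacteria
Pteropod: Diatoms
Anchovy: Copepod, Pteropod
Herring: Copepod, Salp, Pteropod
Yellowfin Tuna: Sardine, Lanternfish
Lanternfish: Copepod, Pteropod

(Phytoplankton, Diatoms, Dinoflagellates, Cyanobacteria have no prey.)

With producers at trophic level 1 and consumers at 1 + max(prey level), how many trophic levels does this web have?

Producers (level 1): Phytoplankton, Diatoms, Dinoflagellates, Cyanobacteria.
Phytoplankton → Copepod → Sardine → Blue Shark gives Blue Shark level 4.
No species has a prey at level 4, so no species reaches level 5.

4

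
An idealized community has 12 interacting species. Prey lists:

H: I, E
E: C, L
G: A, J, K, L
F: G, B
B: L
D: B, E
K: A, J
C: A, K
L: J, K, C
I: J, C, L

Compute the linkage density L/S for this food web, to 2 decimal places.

There are L = 23 links among S = 12 species.
L/S = 23/12 = 1.9167 ≈ 1.92.

L/S = 1.92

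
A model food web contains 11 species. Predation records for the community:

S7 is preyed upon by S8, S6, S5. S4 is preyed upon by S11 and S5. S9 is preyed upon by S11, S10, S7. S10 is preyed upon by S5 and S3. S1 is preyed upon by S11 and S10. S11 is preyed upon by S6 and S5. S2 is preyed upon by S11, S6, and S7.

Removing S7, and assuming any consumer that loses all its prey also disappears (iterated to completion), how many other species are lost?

1

Remove S7.
Round 1: S8 (all prey gone) → extinct.
No further losses. Total secondary extinctions: 1.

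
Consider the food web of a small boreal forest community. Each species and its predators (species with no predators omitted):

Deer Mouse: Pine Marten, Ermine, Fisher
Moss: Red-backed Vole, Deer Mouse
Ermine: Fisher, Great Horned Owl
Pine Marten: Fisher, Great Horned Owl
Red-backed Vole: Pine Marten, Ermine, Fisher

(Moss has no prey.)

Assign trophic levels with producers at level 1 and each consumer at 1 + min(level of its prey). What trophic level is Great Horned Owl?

Trophic level 4

Moss is a producer → level 1.
Red-backed Vole eats Moss → level 2.
Pine Marten eats Red-backed Vole → level 3.
Great Horned Owl eats Pine Marten → level 4.
No prey of Great Horned Owl is below level 3, so 4 is the minimum.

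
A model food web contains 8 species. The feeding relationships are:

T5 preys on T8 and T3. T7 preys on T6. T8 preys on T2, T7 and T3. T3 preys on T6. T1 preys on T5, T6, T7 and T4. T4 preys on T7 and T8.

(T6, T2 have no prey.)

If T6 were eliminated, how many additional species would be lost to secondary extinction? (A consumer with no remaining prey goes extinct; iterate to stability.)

Remove T6.
Round 1: T3 (all prey gone), T7 (all prey gone) → extinct.
No further losses. Total secondary extinctions: 2.

2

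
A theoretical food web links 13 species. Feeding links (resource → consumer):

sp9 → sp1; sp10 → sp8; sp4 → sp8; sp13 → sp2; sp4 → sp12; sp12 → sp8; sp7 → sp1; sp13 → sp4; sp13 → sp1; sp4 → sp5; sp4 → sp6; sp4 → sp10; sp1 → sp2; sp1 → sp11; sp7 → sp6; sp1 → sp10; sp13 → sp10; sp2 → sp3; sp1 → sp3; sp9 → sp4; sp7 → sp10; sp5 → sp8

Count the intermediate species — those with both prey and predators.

Intermediate species (has both prey and predators): sp4, sp1, sp12, sp2, sp10, sp5.
Count: 6.

6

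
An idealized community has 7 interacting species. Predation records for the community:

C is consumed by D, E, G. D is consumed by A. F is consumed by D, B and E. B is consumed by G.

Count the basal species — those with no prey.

Basal species (no prey listed): F, C.
Count: 2.

2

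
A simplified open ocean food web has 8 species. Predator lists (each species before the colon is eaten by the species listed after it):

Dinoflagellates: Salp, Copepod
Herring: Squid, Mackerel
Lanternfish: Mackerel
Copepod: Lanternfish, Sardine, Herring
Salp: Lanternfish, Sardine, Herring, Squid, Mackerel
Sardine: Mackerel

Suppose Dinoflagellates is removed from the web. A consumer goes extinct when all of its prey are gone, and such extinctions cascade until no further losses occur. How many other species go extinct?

7

Remove Dinoflagellates.
Round 1: Salp (all prey gone), Copepod (all prey gone) → extinct.
Round 2: Lanternfish (all prey gone), Sardine (all prey gone), Herring (all prey gone) → extinct.
Round 3: Squid (all prey gone), Mackerel (all prey gone) → extinct.
No further losses. Total secondary extinctions: 7.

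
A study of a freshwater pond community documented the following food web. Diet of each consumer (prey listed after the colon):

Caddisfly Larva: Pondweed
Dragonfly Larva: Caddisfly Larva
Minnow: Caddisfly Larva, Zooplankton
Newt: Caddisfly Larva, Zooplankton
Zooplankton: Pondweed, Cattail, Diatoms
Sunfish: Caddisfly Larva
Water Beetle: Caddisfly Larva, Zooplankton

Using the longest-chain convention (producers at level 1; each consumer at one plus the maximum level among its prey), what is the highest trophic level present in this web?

3

Producers (level 1): Pondweed, Cattail, Diatoms.
Pondweed → Caddisfly Larva → Newt gives Newt level 3.
No species has a prey at level 3, so no species reaches level 4.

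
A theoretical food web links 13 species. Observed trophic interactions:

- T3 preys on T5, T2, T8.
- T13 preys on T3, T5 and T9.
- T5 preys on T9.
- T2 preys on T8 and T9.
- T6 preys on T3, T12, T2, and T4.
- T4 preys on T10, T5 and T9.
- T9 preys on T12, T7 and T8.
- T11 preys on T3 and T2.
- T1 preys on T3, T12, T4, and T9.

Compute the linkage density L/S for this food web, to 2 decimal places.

L/S = 1.92

There are L = 25 links among S = 13 species.
L/S = 25/13 = 1.9231 ≈ 1.92.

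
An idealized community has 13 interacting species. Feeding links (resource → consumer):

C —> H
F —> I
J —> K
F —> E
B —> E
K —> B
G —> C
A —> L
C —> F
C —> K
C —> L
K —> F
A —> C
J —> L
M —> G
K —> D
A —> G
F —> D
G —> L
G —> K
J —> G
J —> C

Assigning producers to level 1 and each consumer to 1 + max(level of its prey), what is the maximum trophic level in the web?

Producers (level 1): J, A, M.
J → G → C → K → F → D gives D level 6.
No species has a prey at level 6, so no species reaches level 7.

6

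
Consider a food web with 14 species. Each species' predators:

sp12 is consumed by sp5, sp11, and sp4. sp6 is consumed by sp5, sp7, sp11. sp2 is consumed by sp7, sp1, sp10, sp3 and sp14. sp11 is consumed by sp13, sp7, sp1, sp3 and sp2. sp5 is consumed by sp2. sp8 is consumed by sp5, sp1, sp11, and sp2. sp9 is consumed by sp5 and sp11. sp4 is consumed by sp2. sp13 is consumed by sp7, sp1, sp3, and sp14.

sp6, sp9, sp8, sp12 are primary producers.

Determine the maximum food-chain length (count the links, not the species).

3 links

One longest chain: sp6 → sp5 → sp2 → sp10.
It has 4 species and 3 links.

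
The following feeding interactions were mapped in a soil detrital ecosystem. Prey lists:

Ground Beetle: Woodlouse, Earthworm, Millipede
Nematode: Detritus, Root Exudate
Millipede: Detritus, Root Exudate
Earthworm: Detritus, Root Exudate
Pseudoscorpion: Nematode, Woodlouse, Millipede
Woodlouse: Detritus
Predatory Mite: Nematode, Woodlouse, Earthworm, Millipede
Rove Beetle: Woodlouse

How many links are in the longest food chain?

One longest chain: Detritus → Woodlouse → Ground Beetle.
It has 3 species and 2 links.

2 links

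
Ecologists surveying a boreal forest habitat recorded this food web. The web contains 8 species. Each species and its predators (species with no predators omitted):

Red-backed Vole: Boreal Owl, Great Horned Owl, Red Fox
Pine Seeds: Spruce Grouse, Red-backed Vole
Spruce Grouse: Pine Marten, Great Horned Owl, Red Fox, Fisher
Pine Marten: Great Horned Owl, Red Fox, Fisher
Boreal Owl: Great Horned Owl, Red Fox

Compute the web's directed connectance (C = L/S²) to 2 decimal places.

The web has S = 8 species and L = 14 feeding links.
C = L / S² = 14 / 64 = 0.2188 ≈ 0.22.

C = 0.22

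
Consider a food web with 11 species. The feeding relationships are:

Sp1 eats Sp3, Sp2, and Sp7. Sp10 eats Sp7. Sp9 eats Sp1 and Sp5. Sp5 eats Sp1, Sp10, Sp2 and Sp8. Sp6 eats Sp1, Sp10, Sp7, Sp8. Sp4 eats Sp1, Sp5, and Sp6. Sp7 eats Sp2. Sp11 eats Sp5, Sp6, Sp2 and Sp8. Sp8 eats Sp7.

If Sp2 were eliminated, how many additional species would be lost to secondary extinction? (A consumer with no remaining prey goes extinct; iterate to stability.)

Remove Sp2.
Round 1: Sp7 (all prey gone) → extinct.
Round 2: Sp10 (all prey gone), Sp8 (all prey gone) → extinct.
No further losses. Total secondary extinctions: 3.

3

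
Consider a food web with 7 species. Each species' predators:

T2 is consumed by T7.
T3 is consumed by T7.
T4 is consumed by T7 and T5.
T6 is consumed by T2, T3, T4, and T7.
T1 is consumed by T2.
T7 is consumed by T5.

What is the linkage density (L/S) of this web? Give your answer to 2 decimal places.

L/S = 1.43

There are L = 10 links among S = 7 species.
L/S = 10/7 = 1.4286 ≈ 1.43.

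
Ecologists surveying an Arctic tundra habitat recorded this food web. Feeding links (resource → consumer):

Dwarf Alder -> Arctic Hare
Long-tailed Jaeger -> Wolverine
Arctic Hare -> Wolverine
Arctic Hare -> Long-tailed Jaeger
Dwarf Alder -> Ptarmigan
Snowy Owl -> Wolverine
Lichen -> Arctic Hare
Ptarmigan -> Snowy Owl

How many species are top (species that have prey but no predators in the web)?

Top species (has prey, but nothing eats it): Wolverine.
Count: 1.

1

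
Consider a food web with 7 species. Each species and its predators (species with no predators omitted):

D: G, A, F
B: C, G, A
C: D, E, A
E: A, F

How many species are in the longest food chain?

One longest chain: B → C → D → G.
It has 4 species and 3 links.

4 species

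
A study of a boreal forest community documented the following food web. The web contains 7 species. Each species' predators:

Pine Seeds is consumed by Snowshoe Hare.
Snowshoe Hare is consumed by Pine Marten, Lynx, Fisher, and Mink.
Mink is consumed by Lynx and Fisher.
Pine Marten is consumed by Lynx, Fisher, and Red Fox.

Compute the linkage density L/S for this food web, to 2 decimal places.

There are L = 10 links among S = 7 species.
L/S = 10/7 = 1.4286 ≈ 1.43.

L/S = 1.43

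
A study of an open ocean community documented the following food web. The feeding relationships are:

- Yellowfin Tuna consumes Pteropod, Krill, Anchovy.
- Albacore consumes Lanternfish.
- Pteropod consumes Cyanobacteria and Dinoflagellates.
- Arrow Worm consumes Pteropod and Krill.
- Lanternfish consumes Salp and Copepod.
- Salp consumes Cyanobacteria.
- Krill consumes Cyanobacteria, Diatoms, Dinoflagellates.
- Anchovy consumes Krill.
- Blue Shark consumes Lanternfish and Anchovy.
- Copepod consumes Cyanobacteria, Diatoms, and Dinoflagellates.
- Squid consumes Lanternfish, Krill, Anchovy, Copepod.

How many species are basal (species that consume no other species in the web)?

Basal species (no prey listed): Cyanobacteria, Dinoflagellates, Diatoms.
Count: 3.

3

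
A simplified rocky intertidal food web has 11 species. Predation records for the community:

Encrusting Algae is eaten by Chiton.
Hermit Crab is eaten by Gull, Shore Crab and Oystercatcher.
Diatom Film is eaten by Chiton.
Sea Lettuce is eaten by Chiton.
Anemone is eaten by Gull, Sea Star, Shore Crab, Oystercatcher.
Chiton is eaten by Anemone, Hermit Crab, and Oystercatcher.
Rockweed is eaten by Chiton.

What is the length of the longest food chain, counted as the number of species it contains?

4 species

One longest chain: Diatom Film → Chiton → Hermit Crab → Shore Crab.
It has 4 species and 3 links.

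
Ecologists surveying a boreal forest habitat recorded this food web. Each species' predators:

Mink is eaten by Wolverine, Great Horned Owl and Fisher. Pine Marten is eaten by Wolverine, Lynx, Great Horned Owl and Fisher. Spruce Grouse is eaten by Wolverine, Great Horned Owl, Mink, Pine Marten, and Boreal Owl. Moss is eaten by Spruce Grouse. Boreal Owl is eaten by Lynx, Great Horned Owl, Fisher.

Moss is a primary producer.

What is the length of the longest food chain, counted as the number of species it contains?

4 species

One longest chain: Moss → Spruce Grouse → Pine Marten → Great Horned Owl.
It has 4 species and 3 links.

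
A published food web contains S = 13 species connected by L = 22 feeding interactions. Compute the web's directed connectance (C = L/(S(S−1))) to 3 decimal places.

The web has S = 13 species and L = 22 feeding links.
C = L / (S(S−1)) = 22 / 156 = 0.1410 ≈ 0.141.

C = 0.141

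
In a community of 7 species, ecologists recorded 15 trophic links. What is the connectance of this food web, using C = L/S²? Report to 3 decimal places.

The web has S = 7 species and L = 15 feeding links.
C = L / S² = 15 / 49 = 0.3061 ≈ 0.306.

C = 0.306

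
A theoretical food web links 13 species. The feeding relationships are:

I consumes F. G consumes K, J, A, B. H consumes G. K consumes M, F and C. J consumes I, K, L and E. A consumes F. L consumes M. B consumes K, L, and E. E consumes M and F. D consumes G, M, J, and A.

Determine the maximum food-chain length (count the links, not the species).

One longest chain: M → E → B → G → D.
It has 5 species and 4 links.

4 links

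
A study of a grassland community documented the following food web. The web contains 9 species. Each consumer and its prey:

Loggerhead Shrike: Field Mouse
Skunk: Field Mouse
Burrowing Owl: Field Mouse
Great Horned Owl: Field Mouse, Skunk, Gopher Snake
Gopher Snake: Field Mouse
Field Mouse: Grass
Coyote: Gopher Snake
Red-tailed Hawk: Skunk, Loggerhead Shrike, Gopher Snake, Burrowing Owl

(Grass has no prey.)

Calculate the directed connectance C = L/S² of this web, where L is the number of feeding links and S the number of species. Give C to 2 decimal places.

The web has S = 9 species and L = 13 feeding links.
C = L / S² = 13 / 81 = 0.1605 ≈ 0.16.

C = 0.16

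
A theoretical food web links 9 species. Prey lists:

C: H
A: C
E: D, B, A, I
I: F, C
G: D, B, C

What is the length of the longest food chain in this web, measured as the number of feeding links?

One longest chain: H → C → A → E.
It has 4 species and 3 links.

3 links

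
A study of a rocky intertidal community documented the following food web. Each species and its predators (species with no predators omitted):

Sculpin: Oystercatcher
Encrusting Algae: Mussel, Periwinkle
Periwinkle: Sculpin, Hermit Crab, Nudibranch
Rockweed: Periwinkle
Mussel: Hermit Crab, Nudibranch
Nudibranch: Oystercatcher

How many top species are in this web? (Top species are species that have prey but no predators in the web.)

Top species (has prey, but nothing eats it): Hermit Crab, Oystercatcher.
Count: 2.

2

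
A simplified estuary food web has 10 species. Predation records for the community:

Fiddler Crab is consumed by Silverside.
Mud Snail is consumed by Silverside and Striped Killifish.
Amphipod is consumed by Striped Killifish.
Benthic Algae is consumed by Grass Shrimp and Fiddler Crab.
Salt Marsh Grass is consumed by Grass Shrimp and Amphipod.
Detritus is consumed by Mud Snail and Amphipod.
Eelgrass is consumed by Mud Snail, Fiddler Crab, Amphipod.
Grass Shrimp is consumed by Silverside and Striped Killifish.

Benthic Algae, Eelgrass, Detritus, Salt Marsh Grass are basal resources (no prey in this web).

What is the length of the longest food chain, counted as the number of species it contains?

One longest chain: Benthic Algae → Fiddler Crab → Silverside.
It has 3 species and 2 links.

3 species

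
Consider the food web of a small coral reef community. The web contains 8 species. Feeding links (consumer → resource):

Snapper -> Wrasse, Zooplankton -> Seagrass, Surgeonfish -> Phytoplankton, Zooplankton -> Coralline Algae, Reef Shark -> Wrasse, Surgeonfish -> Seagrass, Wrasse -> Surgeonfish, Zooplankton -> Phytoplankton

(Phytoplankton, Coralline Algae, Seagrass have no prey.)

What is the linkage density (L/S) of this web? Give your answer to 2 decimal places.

There are L = 8 links among S = 8 species.
L/S = 8/8 = 1.0000 ≈ 1.00.

L/S = 1.00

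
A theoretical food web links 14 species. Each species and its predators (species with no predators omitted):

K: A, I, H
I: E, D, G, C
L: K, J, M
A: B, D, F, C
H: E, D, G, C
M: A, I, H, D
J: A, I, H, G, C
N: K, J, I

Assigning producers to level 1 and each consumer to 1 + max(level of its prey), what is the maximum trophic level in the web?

4

Producers (level 1): L, N.
L → K → A → C gives C level 4.
No species has a prey at level 4, so no species reaches level 5.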